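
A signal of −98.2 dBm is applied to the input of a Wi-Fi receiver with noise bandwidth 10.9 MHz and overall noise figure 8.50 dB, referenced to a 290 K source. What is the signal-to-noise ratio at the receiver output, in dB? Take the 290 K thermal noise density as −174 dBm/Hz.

−3.1 dB

Noise floor: N = −174 + 10 log₁₀(B) + NF
10 log₁₀(1.09×10⁷) = 70.37 dB
N = −174 + 70.37 + 8.50 = −95.13 dBm
SNR = P_sig − N = −98.2 − (−95.13) = −3.07 dB → −3.1 dB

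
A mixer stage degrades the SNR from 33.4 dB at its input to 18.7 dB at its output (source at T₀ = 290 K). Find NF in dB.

NF (dB) = SNR_in(dB) − SNR_out(dB) when the source is at T₀
NF = 33.4 − 18.7 = 14.7 dB

14.7 dB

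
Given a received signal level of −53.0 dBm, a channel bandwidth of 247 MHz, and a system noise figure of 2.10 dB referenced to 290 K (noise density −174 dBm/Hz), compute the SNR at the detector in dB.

Noise floor: N = −174 + 10 log₁₀(B) + NF
10 log₁₀(2.47×10⁸) = 83.93 dB
N = −174 + 83.93 + 2.10 = −87.97 dBm
SNR = P_sig − N = −53.0 − (−87.97) = 34.97 dB → 35.0 dB

35.0 dB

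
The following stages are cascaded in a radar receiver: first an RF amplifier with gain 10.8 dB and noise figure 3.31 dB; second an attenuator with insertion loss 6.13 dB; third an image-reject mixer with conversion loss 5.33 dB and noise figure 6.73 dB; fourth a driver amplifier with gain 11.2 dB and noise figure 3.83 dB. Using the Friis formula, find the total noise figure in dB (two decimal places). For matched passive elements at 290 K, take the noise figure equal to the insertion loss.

Convert to linear (a loss of L dB is a gain of −L dB): F_i = 10^(NF_i/10), G_i = 10^(G_i,dB/10)
  Stage 1: F_1 = 10^(3.31/10) = 2.143, G_1 = 10^(10.8/10) = 12.02
  Stage 2: F_2 = 10^(6.13/10) = 4.102, G_2 = 10^(−6.13/10) = 0.2438
  Stage 3: F_3 = 10^(6.73/10) = 4.710, G_3 = 10^(−5.33/10) = 0.2931
  Stage 4: F_4 = 10^(3.83/10) = 2.415, G_4 = 10^(11.2/10) = 13.18
Friis cascade:
  F = 2.143 + (4.102 − 1)/12.02 + (4.710 − 1)/2.931 + (2.415 − 1)/0.8590 = 5.314
NF = 10 log₁₀(5.314) = 7.25 dB

7.25 dB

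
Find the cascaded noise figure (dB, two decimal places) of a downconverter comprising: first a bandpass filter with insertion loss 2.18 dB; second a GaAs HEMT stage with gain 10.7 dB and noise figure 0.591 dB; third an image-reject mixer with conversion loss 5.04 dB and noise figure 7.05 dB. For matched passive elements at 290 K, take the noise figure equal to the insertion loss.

Convert to linear (a loss of L dB is a gain of −L dB): F_i = 10^(NF_i/10), G_i = 10^(G_i,dB/10)
  Stage 1: F_1 = 10^(2.18/10) = 1.652, G_1 = 10^(−2.18/10) = 0.6053
  Stage 2: F_2 = 10^(0.591/10) = 1.146, G_2 = 10^(10.7/10) = 11.75
  Stage 3: F_3 = 10^(7.05/10) = 5.070, G_3 = 10^(−5.04/10) = 0.3133
Friis cascade:
  F = 1.652 + (1.146 − 1)/0.6053 + (5.070 − 1)/7.112 = 2.465
NF = 10 log₁₀(2.465) = 3.92 dB

3.92 dB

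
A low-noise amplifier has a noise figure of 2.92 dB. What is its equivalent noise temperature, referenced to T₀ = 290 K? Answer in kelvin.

278 K

F = 10^(2.92/10) = 1.95884
T_e = (F − 1)·T₀ = (1.95884 − 1) × 290 = 278 K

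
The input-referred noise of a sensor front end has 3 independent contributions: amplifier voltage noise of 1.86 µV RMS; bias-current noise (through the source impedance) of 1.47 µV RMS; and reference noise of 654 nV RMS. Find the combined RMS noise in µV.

Uncorrelated sources add in power (mean-square): V_tot = √(ΣV_i²)
V_tot = √[(1.86×10⁻⁶)² + (1.47×10⁻⁶)² + (6.54×10⁻⁷)²] = 2.46×10⁻⁶ V = 2.46 µV

2.46 µV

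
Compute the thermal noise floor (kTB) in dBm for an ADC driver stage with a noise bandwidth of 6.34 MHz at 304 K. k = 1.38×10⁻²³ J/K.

−105.8 dBm

P_n = kTB = 1.38×10⁻²³ × 304 × 6.34×10⁶ = 2.66×10⁻¹⁴ W
In dBm: 10 log₁₀(2.66×10⁻¹⁴ / 10⁻³) = −105.8 dBm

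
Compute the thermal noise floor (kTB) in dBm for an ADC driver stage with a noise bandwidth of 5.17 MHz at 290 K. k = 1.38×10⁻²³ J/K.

−106.8 dBm

P_n = kTB = 1.38×10⁻²³ × 290 × 5.17×10⁶ = 2.07×10⁻¹⁴ W
In dBm: 10 log₁₀(2.07×10⁻¹⁴ / 10⁻³) = −106.8 dBm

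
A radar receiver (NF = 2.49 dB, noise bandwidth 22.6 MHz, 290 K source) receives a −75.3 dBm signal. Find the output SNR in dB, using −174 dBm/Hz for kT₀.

22.7 dB

Noise floor: N = −174 + 10 log₁₀(B) + NF
10 log₁₀(2.26×10⁷) = 73.54 dB
N = −174 + 73.54 + 2.49 = −97.97 dBm
SNR = P_sig − N = −75.3 − (−97.97) = 22.67 dB → 22.7 dB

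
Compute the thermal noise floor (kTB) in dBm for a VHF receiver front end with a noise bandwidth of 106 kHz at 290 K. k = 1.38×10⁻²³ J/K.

−123.7 dBm

P_n = kTB = 1.38×10⁻²³ × 290 × 1.06×10⁵ = 4.24×10⁻¹⁶ W
In dBm: 10 log₁₀(4.24×10⁻¹⁶ / 10⁻³) = −123.7 dBm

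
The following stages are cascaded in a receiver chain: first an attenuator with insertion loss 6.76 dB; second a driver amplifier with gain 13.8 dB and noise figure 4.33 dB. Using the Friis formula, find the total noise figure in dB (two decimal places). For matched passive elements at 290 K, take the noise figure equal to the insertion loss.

11.09 dB

Convert to linear (a loss of L dB is a gain of −L dB): F_i = 10^(NF_i/10), G_i = 10^(G_i,dB/10)
  Stage 1: F_1 = 10^(6.76/10) = 4.742, G_1 = 10^(−6.76/10) = 0.2109
  Stage 2: F_2 = 10^(4.33/10) = 2.710, G_2 = 10^(13.8/10) = 23.99
Friis cascade:
  F = 4.742 + (2.710 − 1)/0.2109 = 12.85
NF = 10 log₁₀(12.85) = 11.09 dB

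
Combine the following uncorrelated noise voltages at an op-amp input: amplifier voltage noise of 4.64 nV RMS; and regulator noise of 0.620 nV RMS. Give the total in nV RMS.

Uncorrelated sources add in power (mean-square): V_tot = √(ΣV_i²)
V_tot = √[(4.64×10⁻⁹)² + (6.20×10⁻¹⁰)²] = 4.68×10⁻⁹ V = 4.68 nV

4.68 nV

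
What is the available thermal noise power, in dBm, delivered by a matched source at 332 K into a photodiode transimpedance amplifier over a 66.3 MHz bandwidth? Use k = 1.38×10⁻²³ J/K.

−95.2 dBm

P_n = kTB = 1.38×10⁻²³ × 332 × 6.63×10⁷ = 3.04×10⁻¹³ W
In dBm: 10 log₁₀(3.04×10⁻¹³ / 10⁻³) = −95.2 dBm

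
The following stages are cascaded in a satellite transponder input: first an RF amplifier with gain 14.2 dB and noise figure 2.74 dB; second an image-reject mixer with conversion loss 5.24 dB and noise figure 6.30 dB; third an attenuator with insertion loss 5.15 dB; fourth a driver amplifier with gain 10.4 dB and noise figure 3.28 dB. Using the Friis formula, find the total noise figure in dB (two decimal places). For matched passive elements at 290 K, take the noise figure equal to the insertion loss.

4.41 dB

Convert to linear (a loss of L dB is a gain of −L dB): F_i = 10^(NF_i/10), G_i = 10^(G_i,dB/10)
  Stage 1: F_1 = 10^(2.74/10) = 1.879, G_1 = 10^(14.2/10) = 26.30
  Stage 2: F_2 = 10^(6.30/10) = 4.266, G_2 = 10^(−5.24/10) = 0.2992
  Stage 3: F_3 = 10^(5.15/10) = 3.273, G_3 = 10^(−5.15/10) = 0.3055
  Stage 4: F_4 = 10^(3.28/10) = 2.128, G_4 = 10^(10.4/10) = 10.96
Friis cascade:
  F = 1.879 + (4.266 − 1)/26.30 + (3.273 − 1)/7.870 + (2.128 − 1)/2.404 = 2.762
NF = 10 log₁₀(2.762) = 4.41 dB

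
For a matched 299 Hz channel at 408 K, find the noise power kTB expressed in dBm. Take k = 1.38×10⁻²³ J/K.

P_n = kTB = 1.38×10⁻²³ × 408 × 2.99×10² = 1.68×10⁻¹⁸ W
In dBm: 10 log₁₀(1.68×10⁻¹⁸ / 10⁻³) = −147.7 dBm

−147.7 dBm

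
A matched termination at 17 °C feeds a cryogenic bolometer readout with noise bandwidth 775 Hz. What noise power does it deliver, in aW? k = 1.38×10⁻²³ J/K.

3.10 aW

T = 17 °C + 273.15 = 290.15 K
P_n = kTB = 1.38×10⁻²³ × 290.15 × 7.75×10² = 3.10×10⁻¹⁸ W = 3.10 aW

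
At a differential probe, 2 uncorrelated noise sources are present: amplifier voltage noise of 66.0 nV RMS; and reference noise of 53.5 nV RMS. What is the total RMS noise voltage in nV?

Uncorrelated sources add in power (mean-square): V_tot = √(ΣV_i²)
V_tot = √[(6.60×10⁻⁸)² + (5.35×10⁻⁸)²] = 8.50×10⁻⁸ V = 85.0 nV

85.0 nV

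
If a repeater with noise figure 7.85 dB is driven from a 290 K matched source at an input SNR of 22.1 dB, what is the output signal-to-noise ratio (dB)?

By definition F = SNR_in/SNR_out, so in dB: SNR_out = SNR_in − NF
SNR_out = 22.1 − 7.85 = 14.25 dB

14.25 dB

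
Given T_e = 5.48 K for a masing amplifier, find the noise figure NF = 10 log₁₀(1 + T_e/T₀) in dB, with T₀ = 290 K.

0.081 dB

F = 1 + T_e/T₀ = 1 + 5.48/290 = 1.0189
NF = 10 log₁₀(1.0189) = 0.081 dB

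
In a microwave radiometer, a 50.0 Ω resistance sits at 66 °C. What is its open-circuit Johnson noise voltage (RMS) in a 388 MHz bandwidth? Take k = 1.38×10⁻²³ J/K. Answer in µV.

T = 66 °C + 273.15 = 339.15 K
V_n = √(4kTRB)
4kTRB = 4 × 1.38×10⁻²³ × 339.15 × 5.00×10¹ × 3.88×10⁸ = 3.63×10⁻¹⁰ V²
V_n = √(3.63×10⁻¹⁰) = 1.91×10⁻⁵ V = 19.1 µV

19.1 µV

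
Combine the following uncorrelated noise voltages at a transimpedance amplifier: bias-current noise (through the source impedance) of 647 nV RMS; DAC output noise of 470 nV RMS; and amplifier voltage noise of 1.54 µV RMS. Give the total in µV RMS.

Uncorrelated sources add in power (mean-square): V_tot = √(ΣV_i²)
V_tot = √[(6.47×10⁻⁷)² + (4.70×10⁻⁷)² + (1.54×10⁻⁶)²] = 1.74×10⁻⁶ V = 1.74 µV

1.74 µV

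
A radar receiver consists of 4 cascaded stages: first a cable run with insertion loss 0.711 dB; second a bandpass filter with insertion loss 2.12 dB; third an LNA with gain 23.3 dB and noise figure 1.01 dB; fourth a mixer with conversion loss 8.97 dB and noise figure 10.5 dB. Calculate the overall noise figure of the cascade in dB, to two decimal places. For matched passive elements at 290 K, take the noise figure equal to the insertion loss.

4.00 dB

Convert to linear (a loss of L dB is a gain of −L dB): F_i = 10^(NF_i/10), G_i = 10^(G_i,dB/10)
  Stage 1: F_1 = 10^(0.711/10) = 1.178, G_1 = 10^(−0.711/10) = 0.8490
  Stage 2: F_2 = 10^(2.12/10) = 1.629, G_2 = 10^(−2.12/10) = 0.6138
  Stage 3: F_3 = 10^(1.01/10) = 1.262, G_3 = 10^(23.3/10) = 213.8
  Stage 4: F_4 = 10^(10.5/10) = 11.22, G_4 = 10^(−8.97/10) = 0.1268
Friis cascade:
  F = 1.178 + (1.629 − 1)/0.8490 + (1.262 − 1)/0.5211 + (11.22 − 1)/111.4 = 2.513
NF = 10 log₁₀(2.513) = 4.00 dB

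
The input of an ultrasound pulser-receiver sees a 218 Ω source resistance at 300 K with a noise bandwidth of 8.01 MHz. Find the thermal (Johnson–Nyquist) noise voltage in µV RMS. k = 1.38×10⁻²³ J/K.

5.38 µV

V_n = √(4kTRB)
4kTRB = 4 × 1.38×10⁻²³ × 300 × 2.18×10² × 8.01×10⁶ = 2.89×10⁻¹¹ V²
V_n = √(2.89×10⁻¹¹) = 5.38×10⁻⁶ V = 5.38 µV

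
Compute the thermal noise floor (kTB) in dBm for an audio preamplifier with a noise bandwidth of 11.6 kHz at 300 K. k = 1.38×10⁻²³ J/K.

−133.2 dBm

P_n = kTB = 1.38×10⁻²³ × 300 × 1.16×10⁴ = 4.80×10⁻¹⁷ W
In dBm: 10 log₁₀(4.80×10⁻¹⁷ / 10⁻³) = −133.2 dBm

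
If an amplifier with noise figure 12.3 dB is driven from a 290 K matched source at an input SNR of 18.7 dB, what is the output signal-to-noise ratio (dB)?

By definition F = SNR_in/SNR_out, so in dB: SNR_out = SNR_in − NF
SNR_out = 18.7 − 12.3 = 6.4 dB

6.4 dB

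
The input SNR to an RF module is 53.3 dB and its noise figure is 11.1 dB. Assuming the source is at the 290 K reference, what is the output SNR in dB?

By definition F = SNR_in/SNR_out, so in dB: SNR_out = SNR_in − NF
SNR_out = 53.3 − 11.1 = 42.2 dB

42.2 dB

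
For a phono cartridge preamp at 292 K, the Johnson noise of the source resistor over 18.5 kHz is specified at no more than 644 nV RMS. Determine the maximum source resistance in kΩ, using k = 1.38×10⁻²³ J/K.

Johnson–Nyquist: V_n = √(4kTRB) ⇒ R = V_n² / (4kTB)
4kTB = 4 × 1.38×10⁻²³ × 292 × 1.85×10⁴ = 2.98×10⁻¹⁶
R = (6.44×10⁻⁷)² / 2.98×10⁻¹⁶ = 1.39×10³ Ω = 1.39 kΩ

1.39 kΩ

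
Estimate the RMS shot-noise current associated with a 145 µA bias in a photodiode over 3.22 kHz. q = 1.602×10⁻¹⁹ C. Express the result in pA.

387 pA

I_n = √(2qI·B)
2qI·B = 2 × 1.602×10⁻¹⁹ × 1.45×10⁻⁴ × 3.22×10³ = 1.50×10⁻¹⁹ A²
I_n = √(1.50×10⁻¹⁹) = 3.87×10⁻¹⁰ A = 387 pA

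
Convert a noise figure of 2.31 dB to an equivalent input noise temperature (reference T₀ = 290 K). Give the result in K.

204 K

F = 10^(2.31/10) = 1.70216
T_e = (F − 1)·T₀ = (1.70216 − 1) × 290 = 204 K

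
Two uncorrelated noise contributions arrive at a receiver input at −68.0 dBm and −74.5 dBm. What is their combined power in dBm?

Convert to linear, add, convert back:
P₁ = 1.58×10⁻¹⁰ W, P₂ = 3.55×10⁻¹¹ W
P_tot = 1.94×10⁻¹⁰ W → 10 log₁₀(P_tot / 10⁻³) = −67.1 dBm

−67.1 dBm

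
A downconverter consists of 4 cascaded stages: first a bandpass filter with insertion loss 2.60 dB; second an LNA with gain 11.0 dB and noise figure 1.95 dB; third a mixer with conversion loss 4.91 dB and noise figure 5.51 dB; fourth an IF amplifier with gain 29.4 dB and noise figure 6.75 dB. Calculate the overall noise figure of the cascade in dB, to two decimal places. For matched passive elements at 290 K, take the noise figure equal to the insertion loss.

6.89 dB

Convert to linear (a loss of L dB is a gain of −L dB): F_i = 10^(NF_i/10), G_i = 10^(G_i,dB/10)
  Stage 1: F_1 = 10^(2.60/10) = 1.820, G_1 = 10^(−2.60/10) = 0.5495
  Stage 2: F_2 = 10^(1.95/10) = 1.567, G_2 = 10^(11.0/10) = 12.59
  Stage 3: F_3 = 10^(5.51/10) = 3.556, G_3 = 10^(−4.91/10) = 0.3228
  Stage 4: F_4 = 10^(6.75/10) = 4.732, G_4 = 10^(29.4/10) = 871.0
Friis cascade:
  F = 1.820 + (1.567 − 1)/0.5495 + (3.556 − 1)/6.918 + (4.732 − 1)/2.234 = 4.891
NF = 10 log₁₀(4.891) = 6.89 dB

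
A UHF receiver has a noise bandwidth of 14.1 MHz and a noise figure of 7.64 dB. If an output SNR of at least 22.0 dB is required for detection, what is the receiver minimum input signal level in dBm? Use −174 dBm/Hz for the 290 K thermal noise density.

−72.9 dBm

Sensitivity = −174 + 10 log₁₀(B) + NF + SNR_min
= −174 + 71.49 + 7.64 + 22.0
= −72.87 dBm → −72.9 dBm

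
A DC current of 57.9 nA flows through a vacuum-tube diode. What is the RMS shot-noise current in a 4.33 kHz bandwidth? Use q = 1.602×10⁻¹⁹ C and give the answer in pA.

8.96 pA

I_n = √(2qI·B)
2qI·B = 2 × 1.602×10⁻¹⁹ × 5.79×10⁻⁸ × 4.33×10³ = 8.03×10⁻²³ A²
I_n = √(8.03×10⁻²³) = 8.96×10⁻¹² A = 8.96 pA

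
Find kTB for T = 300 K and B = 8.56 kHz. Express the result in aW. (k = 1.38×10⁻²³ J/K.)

35.4 aW

P_n = kTB = 1.38×10⁻²³ × 300 × 8.56×10³ = 3.54×10⁻¹⁷ W = 35.4 aW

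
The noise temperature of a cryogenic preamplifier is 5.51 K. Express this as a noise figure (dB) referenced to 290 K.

F = 1 + T_e/T₀ = 1 + 5.51/290 = 1.019
NF = 10 log₁₀(1.019) = 0.082 dB

0.082 dB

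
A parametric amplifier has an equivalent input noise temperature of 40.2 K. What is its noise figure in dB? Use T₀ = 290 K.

F = 1 + T_e/T₀ = 1 + 40.2/290 = 1.13862
NF = 10 log₁₀(1.13862) = 0.564 dB

0.564 dB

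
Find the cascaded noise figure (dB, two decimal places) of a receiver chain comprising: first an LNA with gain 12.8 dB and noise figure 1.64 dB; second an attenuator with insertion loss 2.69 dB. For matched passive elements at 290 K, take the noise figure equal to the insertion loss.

1.77 dB

Convert to linear (a loss of L dB is a gain of −L dB): F_i = 10^(NF_i/10), G_i = 10^(G_i,dB/10)
  Stage 1: F_1 = 10^(1.64/10) = 1.459, G_1 = 10^(12.8/10) = 19.05
  Stage 2: F_2 = 10^(2.69/10) = 1.858, G_2 = 10^(−2.69/10) = 0.5383
Friis cascade:
  F = 1.459 + (1.858 − 1)/19.05 = 1.504
NF = 10 log₁₀(1.504) = 1.77 dB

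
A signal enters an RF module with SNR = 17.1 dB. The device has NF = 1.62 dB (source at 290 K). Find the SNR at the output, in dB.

By definition F = SNR_in/SNR_out, so in dB: SNR_out = SNR_in − NF
SNR_out = 17.1 − 1.62 = 15.48 dB

15.48 dB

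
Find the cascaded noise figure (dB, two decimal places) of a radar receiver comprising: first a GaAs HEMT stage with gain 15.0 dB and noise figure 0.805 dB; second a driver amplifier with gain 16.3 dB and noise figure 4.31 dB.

0.99 dB

Convert to linear (a loss of L dB is a gain of −L dB): F_i = 10^(NF_i/10), G_i = 10^(G_i,dB/10)
  Stage 1: F_1 = 10^(0.805/10) = 1.204, G_1 = 10^(15.0/10) = 31.62
  Stage 2: F_2 = 10^(4.31/10) = 2.698, G_2 = 10^(16.3/10) = 42.66
Friis cascade:
  F = 1.204 + (2.698 − 1)/31.62 = 1.257
NF = 10 log₁₀(1.257) = 0.99 dB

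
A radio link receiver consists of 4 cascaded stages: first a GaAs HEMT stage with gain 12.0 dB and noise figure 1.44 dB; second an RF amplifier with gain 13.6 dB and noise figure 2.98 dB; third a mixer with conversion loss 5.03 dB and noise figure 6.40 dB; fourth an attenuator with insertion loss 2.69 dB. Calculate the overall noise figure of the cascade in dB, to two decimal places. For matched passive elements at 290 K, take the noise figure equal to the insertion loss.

1.68 dB

Convert to linear (a loss of L dB is a gain of −L dB): F_i = 10^(NF_i/10), G_i = 10^(G_i,dB/10)
  Stage 1: F_1 = 10^(1.44/10) = 1.393, G_1 = 10^(12.0/10) = 15.85
  Stage 2: F_2 = 10^(2.98/10) = 1.986, G_2 = 10^(13.6/10) = 22.91
  Stage 3: F_3 = 10^(6.40/10) = 4.365, G_3 = 10^(−5.03/10) = 0.3141
  Stage 4: F_4 = 10^(2.69/10) = 1.858, G_4 = 10^(−2.69/10) = 0.5383
Friis cascade:
  F = 1.393 + (1.986 − 1)/15.85 + (4.365 − 1)/363.1 + (1.858 − 1)/114.0 = 1.472
NF = 10 log₁₀(1.472) = 1.68 dB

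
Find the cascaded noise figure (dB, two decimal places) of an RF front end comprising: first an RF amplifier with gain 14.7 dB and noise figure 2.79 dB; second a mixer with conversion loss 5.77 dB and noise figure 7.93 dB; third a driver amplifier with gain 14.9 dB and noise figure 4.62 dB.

Convert to linear (a loss of L dB is a gain of −L dB): F_i = 10^(NF_i/10), G_i = 10^(G_i,dB/10)
  Stage 1: F_1 = 10^(2.79/10) = 1.901, G_1 = 10^(14.7/10) = 29.51
  Stage 2: F_2 = 10^(7.93/10) = 6.209, G_2 = 10^(−5.77/10) = 0.2649
  Stage 3: F_3 = 10^(4.62/10) = 2.897, G_3 = 10^(14.9/10) = 30.90
Friis cascade:
  F = 1.901 + (6.209 − 1)/29.51 + (2.897 − 1)/7.816 = 2.320
NF = 10 log₁₀(2.320) = 3.66 dB

3.66 dB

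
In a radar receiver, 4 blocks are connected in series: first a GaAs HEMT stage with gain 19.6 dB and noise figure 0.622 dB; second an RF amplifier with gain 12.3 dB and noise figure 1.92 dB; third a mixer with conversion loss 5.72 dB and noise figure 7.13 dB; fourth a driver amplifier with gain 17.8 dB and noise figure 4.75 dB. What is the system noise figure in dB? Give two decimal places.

Convert to linear (a loss of L dB is a gain of −L dB): F_i = 10^(NF_i/10), G_i = 10^(G_i,dB/10)
  Stage 1: F_1 = 10^(0.622/10) = 1.154, G_1 = 10^(19.6/10) = 91.20
  Stage 2: F_2 = 10^(1.92/10) = 1.556, G_2 = 10^(12.3/10) = 16.98
  Stage 3: F_3 = 10^(7.13/10) = 5.164, G_3 = 10^(−5.72/10) = 0.2679
  Stage 4: F_4 = 10^(4.75/10) = 2.985, G_4 = 10^(17.8/10) = 60.26
Friis cascade:
  F = 1.154 + (1.556 − 1)/91.20 + (5.164 − 1)/1549 + (2.985 − 1)/415.0 = 1.168
NF = 10 log₁₀(1.168) = 0.67 dB

0.67 dB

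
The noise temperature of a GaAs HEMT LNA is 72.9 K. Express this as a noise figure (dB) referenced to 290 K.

F = 1 + T_e/T₀ = 1 + 72.9/290 = 1.25138
NF = 10 log₁₀(1.25138) = 0.974 dB

0.974 dB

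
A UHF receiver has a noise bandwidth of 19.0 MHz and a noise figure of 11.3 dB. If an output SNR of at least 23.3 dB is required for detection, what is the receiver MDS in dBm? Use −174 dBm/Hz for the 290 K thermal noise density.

Sensitivity = −174 + 10 log₁₀(B) + NF + SNR_min
= −174 + 72.79 + 11.3 + 23.3
= −66.61 dBm → −66.6 dBm

−66.6 dBm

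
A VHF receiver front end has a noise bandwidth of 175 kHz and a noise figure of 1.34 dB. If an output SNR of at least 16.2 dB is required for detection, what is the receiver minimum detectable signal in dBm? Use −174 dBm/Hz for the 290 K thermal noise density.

Sensitivity = −174 + 10 log₁₀(B) + NF + SNR_min
= −174 + 52.43 + 1.34 + 16.2
= −104.03 dBm → −104.0 dBm

−104.0 dBm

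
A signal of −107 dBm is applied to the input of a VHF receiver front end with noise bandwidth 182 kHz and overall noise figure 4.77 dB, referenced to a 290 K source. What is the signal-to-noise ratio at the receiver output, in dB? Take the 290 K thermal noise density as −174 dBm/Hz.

9.6 dB

Noise floor: N = −174 + 10 log₁₀(B) + NF
10 log₁₀(1.82×10⁵) = 52.6 dB
N = −174 + 52.6 + 4.77 = −116.63 dBm
SNR = P_sig − N = −107 − (−116.63) = 9.63 dB → 9.6 dB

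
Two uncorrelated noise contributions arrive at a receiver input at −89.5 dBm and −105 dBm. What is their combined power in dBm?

Convert to linear, add, convert back:
P₁ = 1.12×10⁻¹² W, P₂ = 3.16×10⁻¹⁴ W
P_tot = 1.15×10⁻¹² W → 10 log₁₀(P_tot / 10⁻³) = −89.4 dBm

−89.4 dBm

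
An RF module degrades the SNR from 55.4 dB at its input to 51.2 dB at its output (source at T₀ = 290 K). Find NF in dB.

NF (dB) = SNR_in(dB) − SNR_out(dB) when the source is at T₀
NF = 55.4 − 51.2 = 4.2 dB

4.2 dB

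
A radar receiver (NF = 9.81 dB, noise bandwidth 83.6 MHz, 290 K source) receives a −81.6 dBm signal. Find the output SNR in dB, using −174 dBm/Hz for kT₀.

3.4 dB

Noise floor: N = −174 + 10 log₁₀(B) + NF
10 log₁₀(8.36×10⁷) = 79.22 dB
N = −174 + 79.22 + 9.81 = −84.97 dBm
SNR = P_sig − N = −81.6 − (−84.97) = 3.37 dB → 3.4 dB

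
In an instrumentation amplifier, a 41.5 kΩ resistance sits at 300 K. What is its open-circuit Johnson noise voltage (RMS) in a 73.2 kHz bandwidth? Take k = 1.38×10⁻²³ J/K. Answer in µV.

V_n = √(4kTRB)
4kTRB = 4 × 1.38×10⁻²³ × 300 × 4.15×10⁴ × 7.32×10⁴ = 5.03×10⁻¹¹ V²
V_n = √(5.03×10⁻¹¹) = 7.09×10⁻⁶ V = 7.09 µV

7.09 µV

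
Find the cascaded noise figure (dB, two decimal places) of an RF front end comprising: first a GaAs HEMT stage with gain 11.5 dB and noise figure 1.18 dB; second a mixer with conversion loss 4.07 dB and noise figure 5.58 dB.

1.75 dB

Convert to linear (a loss of L dB is a gain of −L dB): F_i = 10^(NF_i/10), G_i = 10^(G_i,dB/10)
  Stage 1: F_1 = 10^(1.18/10) = 1.312, G_1 = 10^(11.5/10) = 14.13
  Stage 2: F_2 = 10^(5.58/10) = 3.614, G_2 = 10^(−4.07/10) = 0.3917
Friis cascade:
  F = 1.312 + (3.614 − 1)/14.13 = 1.497
NF = 10 log₁₀(1.497) = 1.75 dB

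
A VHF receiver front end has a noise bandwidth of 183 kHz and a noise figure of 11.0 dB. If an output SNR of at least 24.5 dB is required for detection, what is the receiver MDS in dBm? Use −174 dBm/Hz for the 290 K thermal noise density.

−85.9 dBm

Sensitivity = −174 + 10 log₁₀(B) + NF + SNR_min
= −174 + 52.62 + 11.0 + 24.5
= −85.88 dBm → −85.9 dBm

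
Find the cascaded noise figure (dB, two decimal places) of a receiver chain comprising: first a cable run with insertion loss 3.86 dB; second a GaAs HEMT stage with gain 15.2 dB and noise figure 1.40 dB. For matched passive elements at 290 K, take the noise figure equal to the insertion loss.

Convert to linear (a loss of L dB is a gain of −L dB): F_i = 10^(NF_i/10), G_i = 10^(G_i,dB/10)
  Stage 1: F_1 = 10^(3.86/10) = 2.432, G_1 = 10^(−3.86/10) = 0.4111
  Stage 2: F_2 = 10^(1.40/10) = 1.380, G_2 = 10^(15.2/10) = 33.11
Friis cascade:
  F = 2.432 + (1.380 − 1)/0.4111 = 3.357
NF = 10 log₁₀(3.357) = 5.26 dB

5.26 dB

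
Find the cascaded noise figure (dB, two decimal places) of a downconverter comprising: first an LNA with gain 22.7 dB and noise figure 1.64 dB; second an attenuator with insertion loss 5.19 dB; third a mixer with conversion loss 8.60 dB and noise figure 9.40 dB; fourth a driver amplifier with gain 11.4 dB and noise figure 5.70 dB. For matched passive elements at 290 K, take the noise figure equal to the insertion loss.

Convert to linear (a loss of L dB is a gain of −L dB): F_i = 10^(NF_i/10), G_i = 10^(G_i,dB/10)
  Stage 1: F_1 = 10^(1.64/10) = 1.459, G_1 = 10^(22.7/10) = 186.2
  Stage 2: F_2 = 10^(5.19/10) = 3.304, G_2 = 10^(−5.19/10) = 0.3027
  Stage 3: F_3 = 10^(9.40/10) = 8.710, G_3 = 10^(−8.60/10) = 0.1380
  Stage 4: F_4 = 10^(5.70/10) = 3.715, G_4 = 10^(11.4/10) = 13.80
Friis cascade:
  F = 1.459 + (3.304 − 1)/186.2 + (8.710 − 1)/56.36 + (3.715 − 1)/7.780 = 1.957
NF = 10 log₁₀(1.957) = 2.92 dB

2.92 dB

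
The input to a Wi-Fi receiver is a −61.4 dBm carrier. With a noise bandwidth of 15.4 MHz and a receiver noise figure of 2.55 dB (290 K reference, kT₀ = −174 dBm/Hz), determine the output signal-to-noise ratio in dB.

38.2 dB

Noise floor: N = −174 + 10 log₁₀(B) + NF
10 log₁₀(1.54×10⁷) = 71.88 dB
N = −174 + 71.88 + 2.55 = −99.57 dBm
SNR = P_sig − N = −61.4 − (−99.57) = 38.17 dB → 38.2 dB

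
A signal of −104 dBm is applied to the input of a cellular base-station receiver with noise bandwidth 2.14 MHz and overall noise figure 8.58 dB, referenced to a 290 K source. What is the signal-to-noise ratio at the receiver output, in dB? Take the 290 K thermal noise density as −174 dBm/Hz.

−1.9 dB

Noise floor: N = −174 + 10 log₁₀(B) + NF
10 log₁₀(2.14×10⁶) = 63.3 dB
N = −174 + 63.3 + 8.58 = −102.12 dBm
SNR = P_sig − N = −104 − (−102.12) = −1.88 dB → −1.9 dB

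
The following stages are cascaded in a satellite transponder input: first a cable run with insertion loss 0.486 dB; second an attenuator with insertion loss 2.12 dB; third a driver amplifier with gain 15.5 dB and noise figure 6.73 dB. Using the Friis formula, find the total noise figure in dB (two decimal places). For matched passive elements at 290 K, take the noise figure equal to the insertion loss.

9.34 dB

Convert to linear (a loss of L dB is a gain of −L dB): F_i = 10^(NF_i/10), G_i = 10^(G_i,dB/10)
  Stage 1: F_1 = 10^(0.486/10) = 1.118, G_1 = 10^(−0.486/10) = 0.8941
  Stage 2: F_2 = 10^(2.12/10) = 1.629, G_2 = 10^(−2.12/10) = 0.6138
  Stage 3: F_3 = 10^(6.73/10) = 4.710, G_3 = 10^(15.5/10) = 35.48
Friis cascade:
  F = 1.118 + (1.629 − 1)/0.8941 + (4.710 − 1)/0.5488 = 8.582
NF = 10 log₁₀(8.582) = 9.34 dB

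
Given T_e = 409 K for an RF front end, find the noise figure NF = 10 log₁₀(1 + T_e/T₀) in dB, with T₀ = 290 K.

F = 1 + T_e/T₀ = 1 + 409/290 = 2.41034
NF = 10 log₁₀(2.41034) = 3.82 dB

3.82 dB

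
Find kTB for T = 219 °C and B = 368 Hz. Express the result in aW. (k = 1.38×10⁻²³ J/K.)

2.50 aW

T = 219 °C + 273.15 = 492.15 K
P_n = kTB = 1.38×10⁻²³ × 492.15 × 3.68×10² = 2.50×10⁻¹⁸ W = 2.50 aW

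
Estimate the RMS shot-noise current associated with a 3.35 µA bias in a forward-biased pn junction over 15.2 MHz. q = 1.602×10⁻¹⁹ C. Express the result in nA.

4.04 nA

I_n = √(2qI·B)
2qI·B = 2 × 1.602×10⁻¹⁹ × 3.35×10⁻⁶ × 1.52×10⁷ = 1.63×10⁻¹⁷ A²
I_n = √(1.63×10⁻¹⁷) = 4.04×10⁻⁹ A = 4.04 nA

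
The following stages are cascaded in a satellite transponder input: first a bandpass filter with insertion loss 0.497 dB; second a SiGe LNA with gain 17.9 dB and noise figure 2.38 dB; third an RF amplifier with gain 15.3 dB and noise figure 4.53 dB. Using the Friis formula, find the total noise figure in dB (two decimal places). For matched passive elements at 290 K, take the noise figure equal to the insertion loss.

2.95 dB

Convert to linear (a loss of L dB is a gain of −L dB): F_i = 10^(NF_i/10), G_i = 10^(G_i,dB/10)
  Stage 1: F_1 = 10^(0.497/10) = 1.121, G_1 = 10^(−0.497/10) = 0.8919
  Stage 2: F_2 = 10^(2.38/10) = 1.730, G_2 = 10^(17.9/10) = 61.66
  Stage 3: F_3 = 10^(4.53/10) = 2.838, G_3 = 10^(15.3/10) = 33.88
Friis cascade:
  F = 1.121 + (1.730 − 1)/0.8919 + (2.838 − 1)/54.99 = 1.973
NF = 10 log₁₀(1.973) = 2.95 dB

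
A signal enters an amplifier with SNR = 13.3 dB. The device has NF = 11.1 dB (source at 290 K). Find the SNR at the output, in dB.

By definition F = SNR_in/SNR_out, so in dB: SNR_out = SNR_in − NF
SNR_out = 13.3 − 11.1 = 2.2 dB

2.2 dB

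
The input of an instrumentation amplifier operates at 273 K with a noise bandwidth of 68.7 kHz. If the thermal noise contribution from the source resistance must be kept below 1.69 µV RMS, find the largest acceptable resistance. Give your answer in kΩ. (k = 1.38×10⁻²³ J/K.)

2.76 kΩ

Johnson–Nyquist: V_n = √(4kTRB) ⇒ R = V_n² / (4kTB)
4kTB = 4 × 1.38×10⁻²³ × 273 × 6.87×10⁴ = 1.04×10⁻¹⁵
R = (1.69×10⁻⁶)² / 1.04×10⁻¹⁵ = 2.76×10³ Ω = 2.76 kΩ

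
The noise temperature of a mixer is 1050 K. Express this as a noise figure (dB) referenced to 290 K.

F = 1 + T_e/T₀ = 1 + 1050/290 = 4.62069
NF = 10 log₁₀(4.62069) = 6.65 dB

6.65 dB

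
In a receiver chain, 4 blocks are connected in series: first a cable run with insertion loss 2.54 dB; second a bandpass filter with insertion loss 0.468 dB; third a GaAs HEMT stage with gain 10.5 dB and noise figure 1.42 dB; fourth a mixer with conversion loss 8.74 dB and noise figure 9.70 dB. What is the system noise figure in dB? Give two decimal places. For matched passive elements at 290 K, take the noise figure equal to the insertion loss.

Convert to linear (a loss of L dB is a gain of −L dB): F_i = 10^(NF_i/10), G_i = 10^(G_i,dB/10)
  Stage 1: F_1 = 10^(2.54/10) = 1.795, G_1 = 10^(−2.54/10) = 0.5572
  Stage 2: F_2 = 10^(0.468/10) = 1.114, G_2 = 10^(−0.468/10) = 0.8978
  Stage 3: F_3 = 10^(1.42/10) = 1.387, G_3 = 10^(10.5/10) = 11.22
  Stage 4: F_4 = 10^(9.70/10) = 9.333, G_4 = 10^(−8.74/10) = 0.1337
Friis cascade:
  F = 1.795 + (1.114 − 1)/0.5572 + (1.387 − 1)/0.5003 + (9.333 − 1)/5.613 = 4.257
NF = 10 log₁₀(4.257) = 6.29 dB

6.29 dB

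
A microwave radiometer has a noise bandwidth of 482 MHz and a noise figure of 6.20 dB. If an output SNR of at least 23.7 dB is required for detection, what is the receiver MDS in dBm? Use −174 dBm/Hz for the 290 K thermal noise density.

Sensitivity = −174 + 10 log₁₀(B) + NF + SNR_min
= −174 + 86.83 + 6.20 + 23.7
= −57.27 dBm → −57.3 dBm

−57.3 dBm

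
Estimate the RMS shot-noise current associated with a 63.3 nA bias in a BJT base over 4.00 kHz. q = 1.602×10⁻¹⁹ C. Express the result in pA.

9.01 pA

I_n = √(2qI·B)
2qI·B = 2 × 1.602×10⁻¹⁹ × 6.33×10⁻⁸ × 4.00×10³ = 8.11×10⁻²³ A²
I_n = √(8.11×10⁻²³) = 9.01×10⁻¹² A = 9.01 pA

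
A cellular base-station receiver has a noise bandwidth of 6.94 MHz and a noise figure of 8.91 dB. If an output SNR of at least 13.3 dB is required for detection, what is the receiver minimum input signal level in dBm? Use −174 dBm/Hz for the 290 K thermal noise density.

−83.4 dBm

Sensitivity = −174 + 10 log₁₀(B) + NF + SNR_min
= −174 + 68.41 + 8.91 + 13.3
= −83.38 dBm → −83.4 dBm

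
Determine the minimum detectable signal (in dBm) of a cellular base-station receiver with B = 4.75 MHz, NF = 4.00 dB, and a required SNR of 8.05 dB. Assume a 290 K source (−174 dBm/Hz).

Sensitivity = −174 + 10 log₁₀(B) + NF + SNR_min
= −174 + 66.77 + 4.00 + 8.05
= −95.18 dBm → −95.2 dBm

−95.2 dBm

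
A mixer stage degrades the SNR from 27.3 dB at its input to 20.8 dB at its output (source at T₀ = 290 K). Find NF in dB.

NF (dB) = SNR_in(dB) − SNR_out(dB) when the source is at T₀
NF = 27.3 − 20.8 = 6.5 dB

6.5 dB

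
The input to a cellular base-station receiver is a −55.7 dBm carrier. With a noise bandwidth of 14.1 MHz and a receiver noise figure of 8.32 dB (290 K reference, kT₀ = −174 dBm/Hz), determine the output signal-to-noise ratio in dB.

38.5 dB

Noise floor: N = −174 + 10 log₁₀(B) + NF
10 log₁₀(1.41×10⁷) = 71.49 dB
N = −174 + 71.49 + 8.32 = −94.19 dBm
SNR = P_sig − N = −55.7 − (−94.19) = 38.49 dB → 38.5 dB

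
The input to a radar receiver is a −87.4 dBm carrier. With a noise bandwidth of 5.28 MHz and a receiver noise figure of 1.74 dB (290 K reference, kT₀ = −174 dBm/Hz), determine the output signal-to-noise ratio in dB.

17.6 dB

Noise floor: N = −174 + 10 log₁₀(B) + NF
10 log₁₀(5.28×10⁶) = 67.23 dB
N = −174 + 67.23 + 1.74 = −105.03 dBm
SNR = P_sig − N = −87.4 − (−105.03) = 17.63 dB → 17.6 dB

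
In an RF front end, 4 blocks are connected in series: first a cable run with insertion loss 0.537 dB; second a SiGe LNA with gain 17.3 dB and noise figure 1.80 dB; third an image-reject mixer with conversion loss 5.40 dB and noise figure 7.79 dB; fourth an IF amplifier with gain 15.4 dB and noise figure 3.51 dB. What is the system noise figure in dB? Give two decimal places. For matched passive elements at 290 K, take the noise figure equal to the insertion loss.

Convert to linear (a loss of L dB is a gain of −L dB): F_i = 10^(NF_i/10), G_i = 10^(G_i,dB/10)
  Stage 1: F_1 = 10^(0.537/10) = 1.132, G_1 = 10^(−0.537/10) = 0.8837
  Stage 2: F_2 = 10^(1.80/10) = 1.514, G_2 = 10^(17.3/10) = 53.70
  Stage 3: F_3 = 10^(7.79/10) = 6.012, G_3 = 10^(−5.40/10) = 0.2884
  Stage 4: F_4 = 10^(3.51/10) = 2.244, G_4 = 10^(15.4/10) = 34.67
Friis cascade:
  F = 1.132 + (1.514 − 1)/0.8837 + (6.012 − 1)/47.46 + (2.244 − 1)/13.69 = 1.909
NF = 10 log₁₀(1.909) = 2.81 dB

2.81 dB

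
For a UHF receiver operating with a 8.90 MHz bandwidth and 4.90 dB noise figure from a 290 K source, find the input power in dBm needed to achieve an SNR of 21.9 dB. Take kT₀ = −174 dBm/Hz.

Sensitivity = −174 + 10 log₁₀(B) + NF + SNR_min
= −174 + 69.49 + 4.90 + 21.9
= −77.71 dBm → −77.7 dBm

−77.7 dBm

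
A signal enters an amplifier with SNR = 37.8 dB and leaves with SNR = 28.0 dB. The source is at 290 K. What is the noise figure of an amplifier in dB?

NF (dB) = SNR_in(dB) − SNR_out(dB) when the source is at T₀
NF = 37.8 − 28.0 = 9.8 dB

9.8 dB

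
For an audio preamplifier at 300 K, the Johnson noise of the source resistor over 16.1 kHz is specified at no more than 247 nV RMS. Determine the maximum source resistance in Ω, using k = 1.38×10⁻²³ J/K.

229 Ω

Johnson–Nyquist: V_n = √(4kTRB) ⇒ R = V_n² / (4kTB)
4kTB = 4 × 1.38×10⁻²³ × 300 × 1.61×10⁴ = 2.67×10⁻¹⁶
R = (2.47×10⁻⁷)² / 2.67×10⁻¹⁶ = 2.29×10² Ω = 229 Ω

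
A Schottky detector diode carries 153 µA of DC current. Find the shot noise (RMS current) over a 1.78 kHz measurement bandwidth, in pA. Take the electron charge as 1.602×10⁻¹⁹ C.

295 pA

I_n = √(2qI·B)
2qI·B = 2 × 1.602×10⁻¹⁹ × 1.53×10⁻⁴ × 1.78×10³ = 8.73×10⁻²⁰ A²
I_n = √(8.73×10⁻²⁰) = 2.95×10⁻¹⁰ A = 295 pA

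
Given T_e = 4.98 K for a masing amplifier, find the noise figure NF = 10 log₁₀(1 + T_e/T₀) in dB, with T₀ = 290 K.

F = 1 + T_e/T₀ = 1 + 4.98/290 = 1.01717
NF = 10 log₁₀(1.01717) = 0.074 dB

0.074 dB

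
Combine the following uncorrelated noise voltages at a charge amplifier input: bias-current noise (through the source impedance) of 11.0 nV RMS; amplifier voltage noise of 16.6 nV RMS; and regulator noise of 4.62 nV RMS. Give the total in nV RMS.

Uncorrelated sources add in power (mean-square): V_tot = √(ΣV_i²)
V_tot = √[(1.10×10⁻⁸)² + (1.66×10⁻⁸)² + (4.62×10⁻⁹)²] = 2.04×10⁻⁸ V = 20.4 nV

20.4 nV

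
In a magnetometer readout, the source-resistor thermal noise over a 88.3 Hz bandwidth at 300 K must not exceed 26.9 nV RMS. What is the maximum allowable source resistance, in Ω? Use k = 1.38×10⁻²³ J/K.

Johnson–Nyquist: V_n = √(4kTRB) ⇒ R = V_n² / (4kTB)
4kTB = 4 × 1.38×10⁻²³ × 300 × 8.83×10¹ = 1.46×10⁻¹⁸
R = (2.69×10⁻⁸)² / 1.46×10⁻¹⁸ = 4.95×10² Ω = 495 Ω

495 Ω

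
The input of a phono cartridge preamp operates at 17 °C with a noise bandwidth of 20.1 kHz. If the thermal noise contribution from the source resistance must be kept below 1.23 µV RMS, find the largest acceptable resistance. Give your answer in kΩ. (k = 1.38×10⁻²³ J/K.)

4.70 kΩ

T = 17 °C + 273.15 = 290.15 K
Johnson–Nyquist: V_n = √(4kTRB) ⇒ R = V_n² / (4kTB)
4kTB = 4 × 1.38×10⁻²³ × 290.15 × 2.01×10⁴ = 3.22×10⁻¹⁶
R = (1.23×10⁻⁶)² / 3.22×10⁻¹⁶ = 4.70×10³ Ω = 4.70 kΩ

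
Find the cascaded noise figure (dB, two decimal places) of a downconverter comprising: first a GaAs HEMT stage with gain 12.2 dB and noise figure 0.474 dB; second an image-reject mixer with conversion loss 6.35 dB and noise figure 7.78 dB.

1.51 dB

Convert to linear (a loss of L dB is a gain of −L dB): F_i = 10^(NF_i/10), G_i = 10^(G_i,dB/10)
  Stage 1: F_1 = 10^(0.474/10) = 1.115, G_1 = 10^(12.2/10) = 16.60
  Stage 2: F_2 = 10^(7.78/10) = 5.998, G_2 = 10^(−6.35/10) = 0.2317
Friis cascade:
  F = 1.115 + (5.998 − 1)/16.60 = 1.416
NF = 10 log₁₀(1.416) = 1.51 dB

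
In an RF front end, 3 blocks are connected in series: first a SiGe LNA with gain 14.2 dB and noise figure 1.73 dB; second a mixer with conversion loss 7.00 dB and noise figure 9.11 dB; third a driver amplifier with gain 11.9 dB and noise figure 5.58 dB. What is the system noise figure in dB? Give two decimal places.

Convert to linear (a loss of L dB is a gain of −L dB): F_i = 10^(NF_i/10), G_i = 10^(G_i,dB/10)
  Stage 1: F_1 = 10^(1.73/10) = 1.489, G_1 = 10^(14.2/10) = 26.30
  Stage 2: F_2 = 10^(9.11/10) = 8.147, G_2 = 10^(−7.00/10) = 0.1995
  Stage 3: F_3 = 10^(5.58/10) = 3.614, G_3 = 10^(11.9/10) = 15.49
Friis cascade:
  F = 1.489 + (8.147 − 1)/26.30 + (3.614 − 1)/5.248 = 2.259
NF = 10 log₁₀(2.259) = 3.54 dB

3.54 dB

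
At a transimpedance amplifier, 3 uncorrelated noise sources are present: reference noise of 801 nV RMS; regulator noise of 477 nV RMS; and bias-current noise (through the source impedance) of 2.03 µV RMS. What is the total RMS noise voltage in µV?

Uncorrelated sources add in power (mean-square): V_tot = √(ΣV_i²)
V_tot = √[(8.01×10⁻⁷)² + (4.77×10⁻⁷)² + (2.03×10⁻⁶)²] = 2.23×10⁻⁶ V = 2.23 µV

2.23 µV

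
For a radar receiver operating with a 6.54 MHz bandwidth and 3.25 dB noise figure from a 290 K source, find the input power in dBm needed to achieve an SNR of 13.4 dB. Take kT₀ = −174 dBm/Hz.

−89.2 dBm

Sensitivity = −174 + 10 log₁₀(B) + NF + SNR_min
= −174 + 68.16 + 3.25 + 13.4
= −89.19 dBm → −89.2 dBm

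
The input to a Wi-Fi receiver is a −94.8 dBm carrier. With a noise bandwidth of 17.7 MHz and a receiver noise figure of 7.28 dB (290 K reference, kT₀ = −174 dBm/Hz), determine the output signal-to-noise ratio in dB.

Noise floor: N = −174 + 10 log₁₀(B) + NF
10 log₁₀(1.77×10⁷) = 72.48 dB
N = −174 + 72.48 + 7.28 = −94.24 dBm
SNR = P_sig − N = −94.8 − (−94.24) = −0.56 dB → −0.6 dB

−0.6 dB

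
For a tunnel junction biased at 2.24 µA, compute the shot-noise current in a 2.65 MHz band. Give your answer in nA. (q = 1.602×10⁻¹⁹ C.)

1.38 nA

I_n = √(2qI·B)
2qI·B = 2 × 1.602×10⁻¹⁹ × 2.24×10⁻⁶ × 2.65×10⁶ = 1.90×10⁻¹⁸ A²
I_n = √(1.90×10⁻¹⁸) = 1.38×10⁻⁹ A = 1.38 nA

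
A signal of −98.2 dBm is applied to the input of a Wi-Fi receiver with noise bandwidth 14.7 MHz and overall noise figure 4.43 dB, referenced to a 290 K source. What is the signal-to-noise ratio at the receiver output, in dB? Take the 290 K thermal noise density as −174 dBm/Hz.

−0.3 dB

Noise floor: N = −174 + 10 log₁₀(B) + NF
10 log₁₀(1.47×10⁷) = 71.67 dB
N = −174 + 71.67 + 4.43 = −97.90 dBm
SNR = P_sig − N = −98.2 − (−97.90) = −0.30 dB → −0.3 dB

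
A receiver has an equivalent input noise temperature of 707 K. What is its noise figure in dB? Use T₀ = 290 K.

5.36 dB

F = 1 + T_e/T₀ = 1 + 707/290 = 3.43793
NF = 10 log₁₀(3.43793) = 5.36 dB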